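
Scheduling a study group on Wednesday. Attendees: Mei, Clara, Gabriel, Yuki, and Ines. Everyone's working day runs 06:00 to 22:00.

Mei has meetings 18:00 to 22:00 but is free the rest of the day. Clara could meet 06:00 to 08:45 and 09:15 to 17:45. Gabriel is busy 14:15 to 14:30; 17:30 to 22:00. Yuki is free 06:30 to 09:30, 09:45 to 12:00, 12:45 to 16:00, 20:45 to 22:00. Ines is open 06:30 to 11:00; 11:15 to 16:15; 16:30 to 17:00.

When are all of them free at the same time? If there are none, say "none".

Mei free: 06:00-18:00 (invert busy blocks within the working day).
Clara free: 06:00-08:45, 09:15-17:45.
Gabriel free: 06:00-14:15, 14:30-17:30 (invert busy blocks within the working day).
Yuki free: 06:30-09:30, 09:45-12:00, 12:45-16:00, 20:45-22:00.
Ines free: 06:30-11:00, 11:15-16:15, 16:30-17:00.
Mei ∩ Clara: 06:00-08:45, 09:15-17:45.
Mei ∩ Clara ∩ Gabriel: 06:00-08:45, 09:15-14:15, 14:30-17:30.
Mei ∩ Clara ∩ Gabriel ∩ Yuki: 06:30-08:45, 09:15-09:30, 09:45-12:00, 12:45-14:15, 14:30-16:00.
Mei ∩ Clara ∩ Gabriel ∩ Yuki ∩ Ines: 06:30-08:45, 09:15-09:30, 09:45-11:00, 11:15-12:00, 12:45-14:15, 14:30-16:00.

06:30-08:45, 09:15-09:30, 09:45-11:00, 11:15-12:00, 12:45-14:15, 14:30-16:00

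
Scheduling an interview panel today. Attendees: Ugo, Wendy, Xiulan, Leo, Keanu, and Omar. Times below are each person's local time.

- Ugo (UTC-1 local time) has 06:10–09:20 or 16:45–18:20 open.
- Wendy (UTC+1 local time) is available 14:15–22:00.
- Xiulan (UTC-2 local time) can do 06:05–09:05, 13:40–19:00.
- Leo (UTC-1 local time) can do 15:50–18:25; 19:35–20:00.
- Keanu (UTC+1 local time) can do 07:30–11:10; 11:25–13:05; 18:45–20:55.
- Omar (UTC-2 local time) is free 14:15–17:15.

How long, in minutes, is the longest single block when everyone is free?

Ugo in UTC: 07:10-10:20, 17:45-19:20 (add 1h to convert from UTC-1).
Wendy in UTC: 13:15-21:00 (subtract 1h to convert from UTC+1).
Xiulan in UTC: 08:05-11:05, 15:40-21:00 (add 2h to convert from UTC-2).
Leo in UTC: 16:50-19:25, 20:35-21:00 (add 1h to convert from UTC-1).
Keanu in UTC: 06:30-10:10, 10:25-12:05, 17:45-19:55 (subtract 1h to convert from UTC+1).
Omar in UTC: 16:15-19:15 (add 2h to convert from UTC-2).
Ugo ∩ Wendy: 17:45-19:20.
Ugo ∩ Wendy ∩ Xiulan: 17:45-19:20.
Ugo ∩ Wendy ∩ Xiulan ∩ Leo: 17:45-19:20.
Ugo ∩ Wendy ∩ Xiulan ∩ Leo ∩ Keanu: 17:45-19:20.
Ugo ∩ Wendy ∩ Xiulan ∩ Leo ∩ Keanu ∩ Omar: 17:45-19:15.
The longest is 17:45-19:15 at 90 minutes.

90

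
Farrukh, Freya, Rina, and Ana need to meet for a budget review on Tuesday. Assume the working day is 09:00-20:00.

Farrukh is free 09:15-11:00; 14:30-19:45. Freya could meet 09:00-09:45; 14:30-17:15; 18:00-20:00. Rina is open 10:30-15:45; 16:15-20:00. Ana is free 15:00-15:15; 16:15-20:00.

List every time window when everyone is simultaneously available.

15:00-15:15, 16:15-17:15, 18:00-19:45

Farrukh ∩ Freya: 09:15-09:45, 14:30-17:15, 18:00-19:45.
Farrukh ∩ Freya ∩ Rina: 14:30-15:45, 16:15-17:15, 18:00-19:45.
Farrukh ∩ Freya ∩ Rina ∩ Ana: 15:00-15:15, 16:15-17:15, 18:00-19:45.
Those are the intersection windows.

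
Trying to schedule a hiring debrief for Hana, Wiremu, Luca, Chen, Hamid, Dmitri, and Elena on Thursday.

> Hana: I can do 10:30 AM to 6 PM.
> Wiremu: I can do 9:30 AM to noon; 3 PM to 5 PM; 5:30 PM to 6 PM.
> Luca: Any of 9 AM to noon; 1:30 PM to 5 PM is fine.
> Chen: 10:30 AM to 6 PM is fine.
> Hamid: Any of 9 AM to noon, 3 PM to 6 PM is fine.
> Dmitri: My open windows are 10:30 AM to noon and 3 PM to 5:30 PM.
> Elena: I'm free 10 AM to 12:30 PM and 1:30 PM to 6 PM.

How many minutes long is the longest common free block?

Hana ∩ Wiremu: 10:30-12:00, 15:00-17:00, 17:30-18:00.
Hana ∩ Wiremu ∩ Luca: 10:30-12:00, 15:00-17:00.
Hana ∩ Wiremu ∩ Luca ∩ Chen: 10:30-12:00, 15:00-17:00.
Hana ∩ Wiremu ∩ Luca ∩ Chen ∩ Hamid: 10:30-12:00, 15:00-17:00.
Hana ∩ Wiremu ∩ Luca ∩ Chen ∩ Hamid ∩ Dmitri: 10:30-12:00, 15:00-17:00.
Hana ∩ Wiremu ∩ Luca ∩ Chen ∩ Hamid ∩ Dmitri ∩ Elena: 10:30-12:00, 15:00-17:00.
The longest is 15:00-17:00 at 120 minutes.

120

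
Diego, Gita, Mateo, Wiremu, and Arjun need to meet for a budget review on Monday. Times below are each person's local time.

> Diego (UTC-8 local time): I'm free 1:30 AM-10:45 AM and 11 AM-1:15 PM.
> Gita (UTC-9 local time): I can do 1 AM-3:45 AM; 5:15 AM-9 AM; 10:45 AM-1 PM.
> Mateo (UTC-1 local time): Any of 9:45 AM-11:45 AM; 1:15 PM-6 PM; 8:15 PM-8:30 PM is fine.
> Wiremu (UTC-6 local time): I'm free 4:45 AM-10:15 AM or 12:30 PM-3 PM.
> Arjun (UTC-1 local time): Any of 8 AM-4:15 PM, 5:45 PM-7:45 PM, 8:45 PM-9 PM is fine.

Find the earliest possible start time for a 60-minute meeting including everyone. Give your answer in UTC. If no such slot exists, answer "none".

Diego in UTC: 09:30-18:45, 19:00-21:15 (add 8h to convert from UTC-8).
Gita in UTC: 10:00-12:45, 14:15-18:00, 19:45-22:00 (add 9h to convert from UTC-9).
Mateo in UTC: 10:45-12:45, 14:15-19:00, 21:15-21:30 (add 1h to convert from UTC-1).
Wiremu in UTC: 10:45-16:15, 18:30-21:00 (add 6h to convert from UTC-6).
Arjun in UTC: 09:00-17:15, 18:45-20:45, 21:45-22:00 (add 1h to convert from UTC-1).
Diego ∩ Gita: 10:00-12:45, 14:15-18:00, 19:45-21:15.
Diego ∩ Gita ∩ Mateo: 10:45-12:45, 14:15-18:00.
Diego ∩ Gita ∩ Mateo ∩ Wiremu: 10:45-12:45, 14:15-16:15.
Diego ∩ Gita ∩ Mateo ∩ Wiremu ∩ Arjun: 10:45-12:45, 14:15-16:15.
So the common availability across everyone is 10:45-12:45, 14:15-16:15.
The first common window of at least 60 minutes is 10:45-12:45, so the earliest start is 10:45.

10:45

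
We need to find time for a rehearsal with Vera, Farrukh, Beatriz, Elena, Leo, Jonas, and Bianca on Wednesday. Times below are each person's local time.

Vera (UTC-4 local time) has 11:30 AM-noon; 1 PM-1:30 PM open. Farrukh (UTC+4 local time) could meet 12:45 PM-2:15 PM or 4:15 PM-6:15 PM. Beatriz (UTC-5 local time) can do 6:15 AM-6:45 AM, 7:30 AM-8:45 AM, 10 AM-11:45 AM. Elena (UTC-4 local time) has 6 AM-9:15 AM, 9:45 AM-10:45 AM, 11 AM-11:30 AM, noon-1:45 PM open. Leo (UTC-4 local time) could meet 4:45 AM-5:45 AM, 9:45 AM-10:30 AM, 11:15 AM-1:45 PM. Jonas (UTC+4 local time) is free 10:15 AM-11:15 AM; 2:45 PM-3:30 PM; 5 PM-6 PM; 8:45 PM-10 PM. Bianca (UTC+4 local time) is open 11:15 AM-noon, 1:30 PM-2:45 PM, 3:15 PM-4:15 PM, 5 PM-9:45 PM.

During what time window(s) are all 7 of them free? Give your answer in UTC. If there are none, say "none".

none

Vera in UTC: 15:30-16:00, 17:00-17:30 (add 4h to convert from UTC-4).
Farrukh in UTC: 08:45-10:15, 12:15-14:15 (subtract 4h to convert from UTC+4).
Beatriz in UTC: 11:15-11:45, 12:30-13:45, 15:00-16:45 (add 5h to convert from UTC-5).
Elena in UTC: 10:00-13:15, 13:45-14:45, 15:00-15:30, 16:00-17:45 (add 4h to convert from UTC-4).
Leo in UTC: 08:45-09:45, 13:45-14:30, 15:15-17:45 (add 4h to convert from UTC-4).
Jonas in UTC: 06:15-07:15, 10:45-11:30, 13:00-14:00, 16:45-18:00 (subtract 4h to convert from UTC+4).
Bianca in UTC: 07:15-08:00, 09:30-10:45, 11:15-12:15, 13:00-17:45 (subtract 4h to convert from UTC+4).
Vera ∩ Farrukh: ∅.
Vera ∩ Farrukh ∩ Beatriz: ∅.
Vera ∩ Farrukh ∩ Beatriz ∩ Elena: ∅.
Vera ∩ Farrukh ∩ Beatriz ∩ Elena ∩ Leo: ∅.
Vera ∩ Farrukh ∩ Beatriz ∩ Elena ∩ Leo ∩ Jonas: ∅.
Vera ∩ Farrukh ∩ Beatriz ∩ Elena ∩ Leo ∩ Jonas ∩ Bianca: ∅.
There is no time when everyone is free.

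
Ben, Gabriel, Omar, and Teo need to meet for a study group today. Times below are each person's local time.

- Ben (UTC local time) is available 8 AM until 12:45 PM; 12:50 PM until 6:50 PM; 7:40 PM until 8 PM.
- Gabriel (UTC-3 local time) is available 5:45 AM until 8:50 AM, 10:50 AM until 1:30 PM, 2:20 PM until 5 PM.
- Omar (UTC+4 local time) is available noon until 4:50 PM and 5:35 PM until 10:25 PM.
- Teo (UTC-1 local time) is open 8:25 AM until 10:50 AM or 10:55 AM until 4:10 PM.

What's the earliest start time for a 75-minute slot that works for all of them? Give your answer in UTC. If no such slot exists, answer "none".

09:25

Ben in UTC: 08:00-12:45, 12:50-18:50, 19:40-20:00.
Gabriel in UTC: 08:45-11:50, 13:50-16:30, 17:20-20:00 (add 3h to convert from UTC-3).
Omar in UTC: 08:00-12:50, 13:35-18:25 (subtract 4h to convert from UTC+4).
Teo in UTC: 09:25-11:50, 11:55-17:10 (add 1h to convert from UTC-1).
Ben ∩ Gabriel: 08:45-11:50, 13:50-16:30, 17:20-18:50, 19:40-20:00.
Ben ∩ Gabriel ∩ Omar: 08:45-11:50, 13:50-16:30, 17:20-18:25.
Ben ∩ Gabriel ∩ Omar ∩ Teo: 09:25-11:50, 13:50-16:30.
So the common availability across everyone is 09:25-11:50, 13:50-16:30.
The first common window of at least 75 minutes is 09:25-11:50, so the earliest start is 09:25.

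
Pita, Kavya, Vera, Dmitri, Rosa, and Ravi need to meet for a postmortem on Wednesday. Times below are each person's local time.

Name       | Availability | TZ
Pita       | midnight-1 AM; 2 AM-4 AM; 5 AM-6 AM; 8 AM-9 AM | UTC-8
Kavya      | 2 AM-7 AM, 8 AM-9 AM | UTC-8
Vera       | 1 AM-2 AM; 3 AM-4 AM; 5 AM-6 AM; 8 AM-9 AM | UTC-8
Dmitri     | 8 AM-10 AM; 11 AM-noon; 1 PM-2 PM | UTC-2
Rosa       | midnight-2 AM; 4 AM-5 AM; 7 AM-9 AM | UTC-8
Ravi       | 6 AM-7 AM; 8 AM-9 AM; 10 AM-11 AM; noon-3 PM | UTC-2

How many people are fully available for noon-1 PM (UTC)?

3

Pita in UTC: 08:00-09:00, 10:00-12:00, 13:00-14:00, 16:00-17:00 (add 8h to convert from UTC-8).
Kavya in UTC: 10:00-15:00, 16:00-17:00 (add 8h to convert from UTC-8).
Vera in UTC: 09:00-10:00, 11:00-12:00, 13:00-14:00, 16:00-17:00 (add 8h to convert from UTC-8).
Dmitri in UTC: 10:00-12:00, 13:00-14:00, 15:00-16:00 (add 2h to convert from UTC-2).
Rosa in UTC: 08:00-10:00, 12:00-13:00, 15:00-17:00 (add 8h to convert from UTC-8).
Ravi in UTC: 08:00-09:00, 10:00-11:00, 12:00-13:00, 14:00-17:00 (add 2h to convert from UTC-2).
Kavya, Rosa, and Ravi can make the full 12:00-13:00 slot — that's 3.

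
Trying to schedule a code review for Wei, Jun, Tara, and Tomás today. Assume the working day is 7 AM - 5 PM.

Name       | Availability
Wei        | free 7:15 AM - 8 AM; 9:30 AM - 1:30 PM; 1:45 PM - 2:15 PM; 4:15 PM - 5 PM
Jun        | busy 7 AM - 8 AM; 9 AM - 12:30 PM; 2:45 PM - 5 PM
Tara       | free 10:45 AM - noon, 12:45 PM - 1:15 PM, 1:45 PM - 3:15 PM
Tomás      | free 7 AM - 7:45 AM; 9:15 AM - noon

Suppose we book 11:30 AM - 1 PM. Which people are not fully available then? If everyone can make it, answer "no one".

Wei free: 07:15-08:00, 09:30-13:30, 13:45-14:15, 16:15-17:00.
Jun free: 08:00-09:00, 12:30-14:45 (invert busy blocks within the working day).
Tara free: 10:45-12:00, 12:45-13:15, 13:45-15:15.
Tomás free: 07:00-07:45, 09:15-12:00.
Wei: free for 11:30-13:00. Jun: not fully free for 11:30-13:00. Tara: not fully free for 11:30-13:00. Tomás: not fully free for 11:30-13:00.

Jun, Tara, Tomás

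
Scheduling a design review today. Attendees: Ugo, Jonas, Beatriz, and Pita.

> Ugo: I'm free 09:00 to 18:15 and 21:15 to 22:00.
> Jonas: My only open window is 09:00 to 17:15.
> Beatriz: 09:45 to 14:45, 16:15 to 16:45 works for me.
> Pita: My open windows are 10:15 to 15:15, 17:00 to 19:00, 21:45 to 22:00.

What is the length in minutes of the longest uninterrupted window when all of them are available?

Ugo ∩ Jonas: 09:00-17:15.
Ugo ∩ Jonas ∩ Beatriz: 09:45-14:45, 16:15-16:45.
Ugo ∩ Jonas ∩ Beatriz ∩ Pita: 10:15-14:45.
The longest is 10:15-14:45 at 270 minutes.

270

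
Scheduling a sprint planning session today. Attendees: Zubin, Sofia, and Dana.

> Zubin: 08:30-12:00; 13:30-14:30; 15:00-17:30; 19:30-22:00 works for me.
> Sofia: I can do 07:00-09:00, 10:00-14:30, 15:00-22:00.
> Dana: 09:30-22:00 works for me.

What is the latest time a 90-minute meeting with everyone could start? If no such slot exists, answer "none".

Zubin ∩ Sofia: 08:30-09:00, 10:00-12:00, 13:30-14:30, 15:00-17:30, 19:30-22:00.
Zubin ∩ Sofia ∩ Dana: 10:00-12:00, 13:30-14:30, 15:00-17:30, 19:30-22:00.
The last common window of at least 90 minutes is 19:30-22:00; a 90-minute meeting can start as late as 20:30 and still end by 22:00.

20:30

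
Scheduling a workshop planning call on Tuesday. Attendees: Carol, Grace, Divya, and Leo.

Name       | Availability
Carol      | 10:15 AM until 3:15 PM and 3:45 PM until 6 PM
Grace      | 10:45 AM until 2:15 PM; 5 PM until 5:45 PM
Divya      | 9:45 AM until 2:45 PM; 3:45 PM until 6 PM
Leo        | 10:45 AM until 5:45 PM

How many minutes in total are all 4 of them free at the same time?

Carol ∩ Grace: 10:45-14:15, 17:00-17:45.
Carol ∩ Grace ∩ Divya: 10:45-14:15, 17:00-17:45.
Carol ∩ Grace ∩ Divya ∩ Leo: 10:45-14:15, 17:00-17:45.
Those are the intersection windows.
Summing the common windows: 210 + 45 = 255 minutes.

255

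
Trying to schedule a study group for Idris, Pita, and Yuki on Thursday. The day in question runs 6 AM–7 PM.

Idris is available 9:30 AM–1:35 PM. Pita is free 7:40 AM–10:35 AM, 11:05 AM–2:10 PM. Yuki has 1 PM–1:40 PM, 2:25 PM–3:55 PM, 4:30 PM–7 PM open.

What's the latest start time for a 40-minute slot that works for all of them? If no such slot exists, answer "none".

Idris ∩ Pita: 09:30-10:35, 11:05-13:35.
Idris ∩ Pita ∩ Yuki: 13:00-13:35.
No common window is at least 40 minutes long.

none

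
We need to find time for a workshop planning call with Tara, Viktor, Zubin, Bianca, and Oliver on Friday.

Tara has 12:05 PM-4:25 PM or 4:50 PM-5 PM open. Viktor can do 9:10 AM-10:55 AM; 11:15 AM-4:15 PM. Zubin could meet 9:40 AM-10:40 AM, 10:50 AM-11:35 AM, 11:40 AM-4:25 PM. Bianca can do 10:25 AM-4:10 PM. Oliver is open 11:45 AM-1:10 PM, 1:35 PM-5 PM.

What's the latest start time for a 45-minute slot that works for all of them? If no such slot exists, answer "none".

Tara ∩ Viktor: 12:05-16:15.
Tara ∩ Viktor ∩ Zubin: 12:05-16:15.
Tara ∩ Viktor ∩ Zubin ∩ Bianca: 12:05-16:10.
Tara ∩ Viktor ∩ Zubin ∩ Bianca ∩ Oliver: 12:05-13:10, 13:35-16:10.
The last common window of at least 45 minutes is 13:35-16:10; a 45-minute meeting can start as late as 15:25 and still end by 16:10.

15:25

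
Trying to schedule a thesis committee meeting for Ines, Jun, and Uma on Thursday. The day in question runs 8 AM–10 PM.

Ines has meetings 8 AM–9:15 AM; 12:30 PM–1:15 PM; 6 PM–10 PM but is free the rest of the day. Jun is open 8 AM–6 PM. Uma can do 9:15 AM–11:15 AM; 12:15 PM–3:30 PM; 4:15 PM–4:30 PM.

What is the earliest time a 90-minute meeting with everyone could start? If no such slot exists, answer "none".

Ines free: 09:15-12:30, 13:15-18:00 (invert busy blocks within the working day).
Jun free: 08:00-18:00.
Uma free: 09:15-11:15, 12:15-15:30, 16:15-16:30.
Ines ∩ Jun: 09:15-12:30, 13:15-18:00.
Ines ∩ Jun ∩ Uma: 09:15-11:15, 12:15-12:30, 13:15-15:30, 16:15-16:30.
The first common window of at least 90 minutes is 09:15-11:15, so the earliest start is 09:15.

09:15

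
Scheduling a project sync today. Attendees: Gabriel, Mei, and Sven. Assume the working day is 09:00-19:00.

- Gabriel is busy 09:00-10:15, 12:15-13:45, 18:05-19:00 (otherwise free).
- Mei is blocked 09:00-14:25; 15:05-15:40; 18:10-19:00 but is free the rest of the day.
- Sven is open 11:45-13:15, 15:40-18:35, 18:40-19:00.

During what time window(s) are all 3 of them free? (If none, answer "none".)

Gabriel free: 10:15-12:15, 13:45-18:05 (invert busy blocks within the working day).
Mei free: 14:25-15:05, 15:40-18:10 (invert busy blocks within the working day).
Sven free: 11:45-13:15, 15:40-18:35, 18:40-19:00.
Gabriel ∩ Mei: 14:25-15:05, 15:40-18:05.
Gabriel ∩ Mei ∩ Sven: 15:40-18:05.

15:40-18:05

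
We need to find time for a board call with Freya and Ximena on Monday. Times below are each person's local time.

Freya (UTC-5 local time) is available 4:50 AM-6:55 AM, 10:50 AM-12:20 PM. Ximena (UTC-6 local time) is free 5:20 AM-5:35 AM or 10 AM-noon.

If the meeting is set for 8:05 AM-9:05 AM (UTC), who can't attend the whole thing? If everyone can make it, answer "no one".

Freya, Ximena

Freya in UTC: 09:50-11:55, 15:50-17:20 (add 5h to convert from UTC-5).
Ximena in UTC: 11:20-11:35, 16:00-18:00 (add 6h to convert from UTC-6).
Freya: not fully free for 08:05-09:05. Ximena: not fully free for 08:05-09:05.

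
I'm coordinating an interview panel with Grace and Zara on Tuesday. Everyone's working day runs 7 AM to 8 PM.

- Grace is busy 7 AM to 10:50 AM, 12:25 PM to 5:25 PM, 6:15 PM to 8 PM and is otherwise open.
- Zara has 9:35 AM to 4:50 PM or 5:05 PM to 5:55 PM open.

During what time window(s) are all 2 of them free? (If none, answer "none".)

10:50-12:25, 17:25-17:55

Grace free: 10:50-12:25, 17:25-18:15 (invert busy blocks within the working day).
Zara free: 09:35-16:50, 17:05-17:55.
Grace ∩ Zara: 10:50-12:25, 17:25-17:55.
So the common availability across everyone is 10:50-12:25, 17:25-17:55.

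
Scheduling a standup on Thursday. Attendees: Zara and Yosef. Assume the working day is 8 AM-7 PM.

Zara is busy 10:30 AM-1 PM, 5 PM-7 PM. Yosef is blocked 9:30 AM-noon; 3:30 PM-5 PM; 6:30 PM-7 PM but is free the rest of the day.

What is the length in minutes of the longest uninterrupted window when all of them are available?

150

Zara free: 08:00-10:30, 13:00-17:00 (invert busy blocks within the working day).
Yosef free: 08:00-09:30, 12:00-15:30, 17:00-18:30 (invert busy blocks within the working day).
Zara ∩ Yosef: 08:00-09:30, 13:00-15:30.
Those are the intersection windows.
The longest is 13:00-15:30 at 150 minutes.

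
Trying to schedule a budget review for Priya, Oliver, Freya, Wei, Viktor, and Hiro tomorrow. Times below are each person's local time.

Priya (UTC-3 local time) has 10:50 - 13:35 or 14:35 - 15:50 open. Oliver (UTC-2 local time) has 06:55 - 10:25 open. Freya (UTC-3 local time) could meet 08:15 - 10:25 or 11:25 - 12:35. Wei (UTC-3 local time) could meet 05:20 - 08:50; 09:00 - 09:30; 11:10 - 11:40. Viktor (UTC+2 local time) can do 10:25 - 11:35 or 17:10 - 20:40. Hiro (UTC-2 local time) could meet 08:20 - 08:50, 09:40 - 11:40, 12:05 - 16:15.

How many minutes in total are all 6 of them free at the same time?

Priya in UTC: 13:50-16:35, 17:35-18:50 (add 3h to convert from UTC-3).
Oliver in UTC: 08:55-12:25 (add 2h to convert from UTC-2).
Freya in UTC: 11:15-13:25, 14:25-15:35 (add 3h to convert from UTC-3).
Wei in UTC: 08:20-11:50, 12:00-12:30, 14:10-14:40 (add 3h to convert from UTC-3).
Viktor in UTC: 08:25-09:35, 15:10-18:40 (subtract 2h to convert from UTC+2).
Hiro in UTC: 10:20-10:50, 11:40-13:40, 14:05-18:15 (add 2h to convert from UTC-2).
Priya ∩ Oliver: ∅.
Priya ∩ Oliver ∩ Freya: ∅.
Priya ∩ Oliver ∩ Freya ∩ Wei: ∅.
Priya ∩ Oliver ∩ Freya ∩ Wei ∩ Viktor: ∅.
Priya ∩ Oliver ∩ Freya ∩ Wei ∩ Viktor ∩ Hiro: ∅.
There is no time when everyone is free.
There is no common window, so the total is 0 minutes.

0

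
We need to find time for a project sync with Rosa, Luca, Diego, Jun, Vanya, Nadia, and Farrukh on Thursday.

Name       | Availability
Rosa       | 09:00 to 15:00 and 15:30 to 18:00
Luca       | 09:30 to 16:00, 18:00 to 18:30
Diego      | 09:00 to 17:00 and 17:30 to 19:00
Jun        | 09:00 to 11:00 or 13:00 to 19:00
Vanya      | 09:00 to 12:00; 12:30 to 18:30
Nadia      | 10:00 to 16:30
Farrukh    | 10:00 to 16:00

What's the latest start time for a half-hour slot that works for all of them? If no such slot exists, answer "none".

Rosa ∩ Luca: 09:30-15:00, 15:30-16:00.
Rosa ∩ Luca ∩ Diego: 09:30-15:00, 15:30-16:00.
Rosa ∩ Luca ∩ Diego ∩ Jun: 09:30-11:00, 13:00-15:00, 15:30-16:00.
Rosa ∩ Luca ∩ Diego ∩ Jun ∩ Vanya: 09:30-11:00, 13:00-15:00, 15:30-16:00.
Rosa ∩ Luca ∩ Diego ∩ Jun ∩ Vanya ∩ Nadia: 10:00-11:00, 13:00-15:00, 15:30-16:00.
Rosa ∩ Luca ∩ Diego ∩ Jun ∩ Vanya ∩ Nadia ∩ Farrukh: 10:00-11:00, 13:00-15:00, 15:30-16:00.
Those are the intersection windows.
The last common window of at least 30 minutes is 15:30-16:00; a 30-minute meeting can start as late as 15:30 and still end by 16:00.

15:30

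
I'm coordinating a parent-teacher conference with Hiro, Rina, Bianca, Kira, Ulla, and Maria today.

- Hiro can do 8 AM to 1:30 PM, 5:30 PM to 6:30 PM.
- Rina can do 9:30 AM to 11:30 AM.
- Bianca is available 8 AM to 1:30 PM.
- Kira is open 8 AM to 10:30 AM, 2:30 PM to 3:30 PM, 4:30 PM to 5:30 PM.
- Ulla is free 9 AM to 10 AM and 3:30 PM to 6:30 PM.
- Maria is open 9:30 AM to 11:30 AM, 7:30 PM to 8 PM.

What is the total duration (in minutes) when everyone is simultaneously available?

30

Hiro ∩ Rina: 09:30-11:30.
Hiro ∩ Rina ∩ Bianca: 09:30-11:30.
Hiro ∩ Rina ∩ Bianca ∩ Kira: 09:30-10:30.
Hiro ∩ Rina ∩ Bianca ∩ Kira ∩ Ulla: 09:30-10:00.
Hiro ∩ Rina ∩ Bianca ∩ Kira ∩ Ulla ∩ Maria: 09:30-10:00.
Those are the intersection windows.
That's a single block of 30 minutes.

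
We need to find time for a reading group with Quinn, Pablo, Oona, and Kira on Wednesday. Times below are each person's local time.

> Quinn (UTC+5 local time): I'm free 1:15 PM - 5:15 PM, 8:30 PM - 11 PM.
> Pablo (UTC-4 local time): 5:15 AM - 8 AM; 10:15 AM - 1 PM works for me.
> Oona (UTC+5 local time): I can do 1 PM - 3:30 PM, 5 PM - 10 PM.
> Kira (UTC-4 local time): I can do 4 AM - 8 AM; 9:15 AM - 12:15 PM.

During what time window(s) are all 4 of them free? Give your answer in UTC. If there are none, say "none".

Quinn in UTC: 08:15-12:15, 15:30-18:00 (subtract 5h to convert from UTC+5).
Pablo in UTC: 09:15-12:00, 14:15-17:00 (add 4h to convert from UTC-4).
Oona in UTC: 08:00-10:30, 12:00-17:00 (subtract 5h to convert from UTC+5).
Kira in UTC: 08:00-12:00, 13:15-16:15 (add 4h to convert from UTC-4).
Quinn ∩ Pablo: 09:15-12:00, 15:30-17:00.
Quinn ∩ Pablo ∩ Oona: 09:15-10:30, 15:30-17:00.
Quinn ∩ Pablo ∩ Oona ∩ Kira: 09:15-10:30, 15:30-16:15.
Those are the intersection windows.

09:15-10:30, 15:30-16:15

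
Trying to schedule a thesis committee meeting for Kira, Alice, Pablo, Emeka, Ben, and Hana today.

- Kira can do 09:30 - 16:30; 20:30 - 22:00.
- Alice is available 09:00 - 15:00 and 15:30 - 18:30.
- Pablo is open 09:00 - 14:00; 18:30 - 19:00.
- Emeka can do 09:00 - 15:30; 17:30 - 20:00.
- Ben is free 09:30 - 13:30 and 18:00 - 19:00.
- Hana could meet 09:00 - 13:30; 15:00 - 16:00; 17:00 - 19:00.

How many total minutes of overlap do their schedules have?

240

Kira ∩ Alice: 09:30-15:00, 15:30-16:30.
Kira ∩ Alice ∩ Pablo: 09:30-14:00.
Kira ∩ Alice ∩ Pablo ∩ Emeka: 09:30-14:00.
Kira ∩ Alice ∩ Pablo ∩ Emeka ∩ Ben: 09:30-13:30.
Kira ∩ Alice ∩ Pablo ∩ Emeka ∩ Ben ∩ Hana: 09:30-13:30.
That's a single block of 240 minutes.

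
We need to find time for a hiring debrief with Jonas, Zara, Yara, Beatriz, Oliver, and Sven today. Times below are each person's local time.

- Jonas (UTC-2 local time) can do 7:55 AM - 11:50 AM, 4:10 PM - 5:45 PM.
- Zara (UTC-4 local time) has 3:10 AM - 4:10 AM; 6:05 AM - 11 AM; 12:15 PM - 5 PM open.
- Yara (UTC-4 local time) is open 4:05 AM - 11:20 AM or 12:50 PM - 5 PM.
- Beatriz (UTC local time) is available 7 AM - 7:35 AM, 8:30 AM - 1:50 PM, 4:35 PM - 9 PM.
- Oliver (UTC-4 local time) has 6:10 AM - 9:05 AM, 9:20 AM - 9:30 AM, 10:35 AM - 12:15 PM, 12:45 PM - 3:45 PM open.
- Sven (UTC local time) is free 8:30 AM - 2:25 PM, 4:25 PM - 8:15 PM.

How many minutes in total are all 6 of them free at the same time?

280

Jonas in UTC: 09:55-13:50, 18:10-19:45 (add 2h to convert from UTC-2).
Zara in UTC: 07:10-08:10, 10:05-15:00, 16:15-21:00 (add 4h to convert from UTC-4).
Yara in UTC: 08:05-15:20, 16:50-21:00 (add 4h to convert from UTC-4).
Beatriz in UTC: 07:00-07:35, 08:30-13:50, 16:35-21:00.
Oliver in UTC: 10:10-13:05, 13:20-13:30, 14:35-16:15, 16:45-19:45 (add 4h to convert from UTC-4).
Sven in UTC: 08:30-14:25, 16:25-20:15.
Jonas ∩ Zara: 10:05-13:50, 18:10-19:45.
Jonas ∩ Zara ∩ Yara: 10:05-13:50, 18:10-19:45.
Jonas ∩ Zara ∩ Yara ∩ Beatriz: 10:05-13:50, 18:10-19:45.
Jonas ∩ Zara ∩ Yara ∩ Beatriz ∩ Oliver: 10:10-13:05, 13:20-13:30, 18:10-19:45.
Jonas ∩ Zara ∩ Yara ∩ Beatriz ∩ Oliver ∩ Sven: 10:10-13:05, 13:20-13:30, 18:10-19:45.
Summing the common windows: 175 + 10 + 95 = 280 minutes.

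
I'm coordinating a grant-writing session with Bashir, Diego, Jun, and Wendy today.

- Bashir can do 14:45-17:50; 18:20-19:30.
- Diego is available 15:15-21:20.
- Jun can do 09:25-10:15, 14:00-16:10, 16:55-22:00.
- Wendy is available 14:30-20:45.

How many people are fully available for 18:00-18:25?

3

Diego, Jun, and Wendy can make the full 18:00-18:25 slot — that's 3.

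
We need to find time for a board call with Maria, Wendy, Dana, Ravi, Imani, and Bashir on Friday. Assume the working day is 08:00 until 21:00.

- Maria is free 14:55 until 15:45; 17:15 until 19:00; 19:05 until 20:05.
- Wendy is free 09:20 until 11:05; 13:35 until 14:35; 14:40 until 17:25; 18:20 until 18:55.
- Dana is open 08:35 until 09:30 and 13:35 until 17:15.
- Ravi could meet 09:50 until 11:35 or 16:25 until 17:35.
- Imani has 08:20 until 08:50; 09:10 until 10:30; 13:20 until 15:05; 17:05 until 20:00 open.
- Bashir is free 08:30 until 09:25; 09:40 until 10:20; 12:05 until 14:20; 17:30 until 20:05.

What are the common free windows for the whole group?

Maria ∩ Wendy: 14:55-15:45, 17:15-17:25, 18:20-18:55.
Maria ∩ Wendy ∩ Dana: 14:55-15:45.
Maria ∩ Wendy ∩ Dana ∩ Ravi: ∅.
Maria ∩ Wendy ∩ Dana ∩ Ravi ∩ Imani: ∅.
Maria ∩ Wendy ∩ Dana ∩ Ravi ∩ Imani ∩ Bashir: ∅.
There is no time when everyone is free.

none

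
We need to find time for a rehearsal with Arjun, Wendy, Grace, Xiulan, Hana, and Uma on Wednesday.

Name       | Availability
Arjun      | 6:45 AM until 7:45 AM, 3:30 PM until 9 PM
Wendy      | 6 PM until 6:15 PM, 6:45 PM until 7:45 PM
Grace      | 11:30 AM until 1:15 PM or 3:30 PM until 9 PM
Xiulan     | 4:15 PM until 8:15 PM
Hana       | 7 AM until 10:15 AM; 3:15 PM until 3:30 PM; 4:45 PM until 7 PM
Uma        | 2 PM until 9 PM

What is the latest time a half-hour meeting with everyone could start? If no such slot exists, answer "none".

Arjun ∩ Wendy: 18:00-18:15, 18:45-19:45.
Arjun ∩ Wendy ∩ Grace: 18:00-18:15, 18:45-19:45.
Arjun ∩ Wendy ∩ Grace ∩ Xiulan: 18:00-18:15, 18:45-19:45.
Arjun ∩ Wendy ∩ Grace ∩ Xiulan ∩ Hana: 18:00-18:15, 18:45-19:00.
Arjun ∩ Wendy ∩ Grace ∩ Xiulan ∩ Hana ∩ Uma: 18:00-18:15, 18:45-19:00.
So the common availability across everyone is 18:00-18:15, 18:45-19:00.
No common window is at least 30 minutes long.

none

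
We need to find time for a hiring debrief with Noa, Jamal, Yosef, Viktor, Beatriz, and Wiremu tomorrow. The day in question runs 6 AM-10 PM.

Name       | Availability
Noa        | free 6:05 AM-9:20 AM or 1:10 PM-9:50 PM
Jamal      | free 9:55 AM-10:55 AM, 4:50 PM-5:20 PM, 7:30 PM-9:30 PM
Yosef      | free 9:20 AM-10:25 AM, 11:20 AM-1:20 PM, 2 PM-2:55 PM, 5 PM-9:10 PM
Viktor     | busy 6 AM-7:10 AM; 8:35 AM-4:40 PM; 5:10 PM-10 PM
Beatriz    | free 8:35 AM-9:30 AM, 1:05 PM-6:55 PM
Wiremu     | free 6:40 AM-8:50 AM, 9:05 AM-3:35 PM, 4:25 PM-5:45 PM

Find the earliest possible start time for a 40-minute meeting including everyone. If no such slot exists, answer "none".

Noa free: 06:05-09:20, 13:10-21:50.
Jamal free: 09:55-10:55, 16:50-17:20, 19:30-21:30.
Yosef free: 09:20-10:25, 11:20-13:20, 14:00-14:55, 17:00-21:10.
Viktor free: 07:10-08:35, 16:40-17:10 (invert busy blocks within the working day).
Beatriz free: 08:35-09:30, 13:05-18:55.
Wiremu free: 06:40-08:50, 09:05-15:35, 16:25-17:45.
Noa ∩ Jamal: 16:50-17:20, 19:30-21:30.
Noa ∩ Jamal ∩ Yosef: 17:00-17:20, 19:30-21:10.
Noa ∩ Jamal ∩ Yosef ∩ Viktor: 17:00-17:10.
Noa ∩ Jamal ∩ Yosef ∩ Viktor ∩ Beatriz: 17:00-17:10.
Noa ∩ Jamal ∩ Yosef ∩ Viktor ∩ Beatriz ∩ Wiremu: 17:00-17:10.
Those are the intersection windows.
No common window is at least 40 minutes long.

none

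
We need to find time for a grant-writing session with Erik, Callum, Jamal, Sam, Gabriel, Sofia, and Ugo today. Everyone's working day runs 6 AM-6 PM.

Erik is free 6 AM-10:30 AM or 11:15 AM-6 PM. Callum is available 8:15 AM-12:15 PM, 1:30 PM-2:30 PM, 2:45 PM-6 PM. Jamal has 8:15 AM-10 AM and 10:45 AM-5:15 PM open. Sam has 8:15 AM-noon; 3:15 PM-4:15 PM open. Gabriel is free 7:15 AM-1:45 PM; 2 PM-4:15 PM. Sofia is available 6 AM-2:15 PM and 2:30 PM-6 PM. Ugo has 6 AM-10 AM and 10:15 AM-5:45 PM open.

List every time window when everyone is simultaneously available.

Erik ∩ Callum: 08:15-10:30, 11:15-12:15, 13:30-14:30, 14:45-18:00.
Erik ∩ Callum ∩ Jamal: 08:15-10:00, 11:15-12:15, 13:30-14:30, 14:45-17:15.
Erik ∩ Callum ∩ Jamal ∩ Sam: 08:15-10:00, 11:15-12:00, 15:15-16:15.
Erik ∩ Callum ∩ Jamal ∩ Sam ∩ Gabriel: 08:15-10:00, 11:15-12:00, 15:15-16:15.
Erik ∩ Callum ∩ Jamal ∩ Sam ∩ Gabriel ∩ Sofia: 08:15-10:00, 11:15-12:00, 15:15-16:15.
Erik ∩ Callum ∩ Jamal ∩ Sam ∩ Gabriel ∩ Sofia ∩ Ugo: 08:15-10:00, 11:15-12:00, 15:15-16:15.
So the common availability across everyone is 08:15-10:00, 11:15-12:00, 15:15-16:15.

08:15-10:00, 11:15-12:00, 15:15-16:15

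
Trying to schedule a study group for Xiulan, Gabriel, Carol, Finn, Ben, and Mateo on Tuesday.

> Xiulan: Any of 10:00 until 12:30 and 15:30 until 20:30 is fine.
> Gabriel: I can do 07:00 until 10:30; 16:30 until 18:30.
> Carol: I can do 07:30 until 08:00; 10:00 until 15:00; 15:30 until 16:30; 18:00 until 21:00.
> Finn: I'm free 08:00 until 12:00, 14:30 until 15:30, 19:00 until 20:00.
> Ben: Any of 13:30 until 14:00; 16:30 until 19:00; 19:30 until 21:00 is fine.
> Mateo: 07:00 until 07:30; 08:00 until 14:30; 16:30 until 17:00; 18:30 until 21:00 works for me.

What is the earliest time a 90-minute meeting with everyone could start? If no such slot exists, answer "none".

none

Xiulan ∩ Gabriel: 10:00-10:30, 16:30-18:30.
Xiulan ∩ Gabriel ∩ Carol: 10:00-10:30, 18:00-18:30.
Xiulan ∩ Gabriel ∩ Carol ∩ Finn: 10:00-10:30.
Xiulan ∩ Gabriel ∩ Carol ∩ Finn ∩ Ben: ∅.
Xiulan ∩ Gabriel ∩ Carol ∩ Finn ∩ Ben ∩ Mateo: ∅.
There is no time when everyone is free.
No common window is at least 90 minutes long.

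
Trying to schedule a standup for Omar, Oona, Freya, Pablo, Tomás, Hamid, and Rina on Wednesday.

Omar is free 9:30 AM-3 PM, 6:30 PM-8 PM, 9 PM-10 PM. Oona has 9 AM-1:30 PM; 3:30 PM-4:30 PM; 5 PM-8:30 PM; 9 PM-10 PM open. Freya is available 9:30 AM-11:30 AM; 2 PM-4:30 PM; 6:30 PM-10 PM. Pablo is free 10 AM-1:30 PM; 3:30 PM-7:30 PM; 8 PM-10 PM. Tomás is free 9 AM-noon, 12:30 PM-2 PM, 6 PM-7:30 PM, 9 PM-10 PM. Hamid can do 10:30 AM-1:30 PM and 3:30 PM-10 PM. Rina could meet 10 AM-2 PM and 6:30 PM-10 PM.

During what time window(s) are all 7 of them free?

10:30-11:30, 18:30-19:30, 21:00-22:00

Omar ∩ Oona: 09:30-13:30, 18:30-20:00, 21:00-22:00.
Omar ∩ Oona ∩ Freya: 09:30-11:30, 18:30-20:00, 21:00-22:00.
Omar ∩ Oona ∩ Freya ∩ Pablo: 10:00-11:30, 18:30-19:30, 21:00-22:00.
Omar ∩ Oona ∩ Freya ∩ Pablo ∩ Tomás: 10:00-11:30, 18:30-19:30, 21:00-22:00.
Omar ∩ Oona ∩ Freya ∩ Pablo ∩ Tomás ∩ Hamid: 10:30-11:30, 18:30-19:30, 21:00-22:00.
Omar ∩ Oona ∩ Freya ∩ Pablo ∩ Tomás ∩ Hamid ∩ Rina: 10:30-11:30, 18:30-19:30, 21:00-22:00.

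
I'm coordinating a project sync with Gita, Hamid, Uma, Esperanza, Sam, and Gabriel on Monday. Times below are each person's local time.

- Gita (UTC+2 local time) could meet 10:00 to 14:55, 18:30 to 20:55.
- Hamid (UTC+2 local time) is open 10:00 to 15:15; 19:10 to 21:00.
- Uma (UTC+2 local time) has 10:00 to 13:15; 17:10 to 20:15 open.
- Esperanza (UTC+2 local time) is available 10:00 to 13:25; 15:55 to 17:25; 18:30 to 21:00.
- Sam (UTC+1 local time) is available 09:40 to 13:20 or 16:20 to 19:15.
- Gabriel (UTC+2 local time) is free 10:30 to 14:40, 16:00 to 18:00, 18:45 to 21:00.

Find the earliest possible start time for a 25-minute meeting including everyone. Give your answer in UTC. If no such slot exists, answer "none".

Gita in UTC: 08:00-12:55, 16:30-18:55 (subtract 2h to convert from UTC+2).
Hamid in UTC: 08:00-13:15, 17:10-19:00 (subtract 2h to convert from UTC+2).
Uma in UTC: 08:00-11:15, 15:10-18:15 (subtract 2h to convert from UTC+2).
Esperanza in UTC: 08:00-11:25, 13:55-15:25, 16:30-19:00 (subtract 2h to convert from UTC+2).
Sam in UTC: 08:40-12:20, 15:20-18:15 (subtract 1h to convert from UTC+1).
Gabriel in UTC: 08:30-12:40, 14:00-16:00, 16:45-19:00 (subtract 2h to convert from UTC+2).
Gita ∩ Hamid: 08:00-12:55, 17:10-18:55.
Gita ∩ Hamid ∩ Uma: 08:00-11:15, 17:10-18:15.
Gita ∩ Hamid ∩ Uma ∩ Esperanza: 08:00-11:15, 17:10-18:15.
Gita ∩ Hamid ∩ Uma ∩ Esperanza ∩ Sam: 08:40-11:15, 17:10-18:15.
Gita ∩ Hamid ∩ Uma ∩ Esperanza ∩ Sam ∩ Gabriel: 08:40-11:15, 17:10-18:15.
The first common window of at least 25 minutes is 08:40-11:15, so the earliest start is 08:40.

08:40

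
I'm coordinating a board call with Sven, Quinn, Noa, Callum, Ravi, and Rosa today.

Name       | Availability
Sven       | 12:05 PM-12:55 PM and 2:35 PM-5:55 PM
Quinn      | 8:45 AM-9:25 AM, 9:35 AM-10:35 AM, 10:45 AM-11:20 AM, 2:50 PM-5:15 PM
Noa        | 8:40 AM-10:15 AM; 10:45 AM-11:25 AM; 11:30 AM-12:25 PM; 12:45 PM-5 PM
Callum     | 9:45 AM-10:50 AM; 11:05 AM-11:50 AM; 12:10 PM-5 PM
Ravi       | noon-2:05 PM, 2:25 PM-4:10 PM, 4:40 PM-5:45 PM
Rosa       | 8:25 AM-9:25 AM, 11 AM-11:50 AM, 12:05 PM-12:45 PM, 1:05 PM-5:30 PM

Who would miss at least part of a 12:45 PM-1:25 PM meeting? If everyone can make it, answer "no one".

Sven: not fully free for 12:45-13:25. Quinn: not fully free for 12:45-13:25. Noa: free for 12:45-13:25. Callum: free for 12:45-13:25. Ravi: free for 12:45-13:25. Rosa: not fully free for 12:45-13:25.

Quinn, Rosa, Sven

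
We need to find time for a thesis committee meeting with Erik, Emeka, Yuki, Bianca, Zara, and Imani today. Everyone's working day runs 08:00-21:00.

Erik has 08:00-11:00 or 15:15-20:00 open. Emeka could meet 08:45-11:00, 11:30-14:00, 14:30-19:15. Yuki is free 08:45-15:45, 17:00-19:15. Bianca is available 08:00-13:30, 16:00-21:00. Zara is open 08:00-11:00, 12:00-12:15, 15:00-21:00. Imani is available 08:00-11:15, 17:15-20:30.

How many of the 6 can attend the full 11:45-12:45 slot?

3

Emeka, Yuki, and Bianca can make the full 11:45-12:45 slot — that's 3.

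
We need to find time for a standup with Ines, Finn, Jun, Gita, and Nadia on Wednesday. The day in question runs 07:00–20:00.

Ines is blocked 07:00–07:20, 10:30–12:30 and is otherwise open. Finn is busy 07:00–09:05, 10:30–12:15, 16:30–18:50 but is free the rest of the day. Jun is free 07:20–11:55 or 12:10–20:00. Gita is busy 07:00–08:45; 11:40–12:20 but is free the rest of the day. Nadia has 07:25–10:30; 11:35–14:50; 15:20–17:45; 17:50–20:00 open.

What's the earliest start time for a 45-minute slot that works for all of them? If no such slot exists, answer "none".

09:05

Ines free: 07:20-10:30, 12:30-20:00 (invert busy blocks within the working day).
Finn free: 09:05-10:30, 12:15-16:30, 18:50-20:00 (invert busy blocks within the working day).
Jun free: 07:20-11:55, 12:10-20:00.
Gita free: 08:45-11:40, 12:20-20:00 (invert busy blocks within the working day).
Nadia free: 07:25-10:30, 11:35-14:50, 15:20-17:45, 17:50-20:00.
Ines ∩ Finn: 09:05-10:30, 12:30-16:30, 18:50-20:00.
Ines ∩ Finn ∩ Jun: 09:05-10:30, 12:30-16:30, 18:50-20:00.
Ines ∩ Finn ∩ Jun ∩ Gita: 09:05-10:30, 12:30-16:30, 18:50-20:00.
Ines ∩ Finn ∩ Jun ∩ Gita ∩ Nadia: 09:05-10:30, 12:30-14:50, 15:20-16:30, 18:50-20:00.
The first common window of at least 45 minutes is 09:05-10:30, so the earliest start is 09:05.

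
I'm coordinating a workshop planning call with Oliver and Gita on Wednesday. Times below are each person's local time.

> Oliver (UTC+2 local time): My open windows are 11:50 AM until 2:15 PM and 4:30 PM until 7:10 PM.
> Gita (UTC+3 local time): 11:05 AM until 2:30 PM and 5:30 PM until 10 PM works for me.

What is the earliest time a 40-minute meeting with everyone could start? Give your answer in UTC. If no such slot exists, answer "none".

09:50

Oliver in UTC: 09:50-12:15, 14:30-17:10 (subtract 2h to convert from UTC+2).
Gita in UTC: 08:05-11:30, 14:30-19:00 (subtract 3h to convert from UTC+3).
Oliver ∩ Gita: 09:50-11:30, 14:30-17:10.
So the common availability across everyone is 09:50-11:30, 14:30-17:10.
The first common window of at least 40 minutes is 09:50-11:30, so the earliest start is 09:50.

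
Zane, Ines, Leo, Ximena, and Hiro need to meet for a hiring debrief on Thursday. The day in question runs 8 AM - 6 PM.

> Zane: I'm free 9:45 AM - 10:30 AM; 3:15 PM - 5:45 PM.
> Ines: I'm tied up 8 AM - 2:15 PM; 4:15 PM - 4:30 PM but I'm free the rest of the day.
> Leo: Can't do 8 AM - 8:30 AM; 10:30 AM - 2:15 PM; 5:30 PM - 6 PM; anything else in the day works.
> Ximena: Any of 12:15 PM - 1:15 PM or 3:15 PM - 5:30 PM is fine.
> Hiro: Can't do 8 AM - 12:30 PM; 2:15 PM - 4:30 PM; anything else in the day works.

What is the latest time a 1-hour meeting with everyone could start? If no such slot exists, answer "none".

16:30

Zane free: 09:45-10:30, 15:15-17:45.
Ines free: 14:15-16:15, 16:30-18:00 (invert busy blocks within the working day).
Leo free: 08:30-10:30, 14:15-17:30 (invert busy blocks within the working day).
Ximena free: 12:15-13:15, 15:15-17:30.
Hiro free: 12:30-14:15, 16:30-18:00 (invert busy blocks within the working day).
Zane ∩ Ines: 15:15-16:15, 16:30-17:45.
Zane ∩ Ines ∩ Leo: 15:15-16:15, 16:30-17:30.
Zane ∩ Ines ∩ Leo ∩ Ximena: 15:15-16:15, 16:30-17:30.
Zane ∩ Ines ∩ Leo ∩ Ximena ∩ Hiro: 16:30-17:30.
So the common availability across everyone is 16:30-17:30.
The last common window of at least 60 minutes is 16:30-17:30; a 60-minute meeting can start as late as 16:30 and still end by 17:30.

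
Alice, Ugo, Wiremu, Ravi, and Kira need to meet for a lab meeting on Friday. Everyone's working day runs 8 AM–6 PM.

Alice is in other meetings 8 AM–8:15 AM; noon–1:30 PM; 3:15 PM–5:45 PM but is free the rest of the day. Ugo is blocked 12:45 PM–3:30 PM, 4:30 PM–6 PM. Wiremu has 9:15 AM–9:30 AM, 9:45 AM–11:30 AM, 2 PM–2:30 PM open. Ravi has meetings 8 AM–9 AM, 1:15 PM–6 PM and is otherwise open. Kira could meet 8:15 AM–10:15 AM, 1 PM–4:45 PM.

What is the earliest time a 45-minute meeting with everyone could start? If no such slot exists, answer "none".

Alice free: 08:15-12:00, 13:30-15:15, 17:45-18:00 (invert busy blocks within the working day).
Ugo free: 08:00-12:45, 15:30-16:30 (invert busy blocks within the working day).
Wiremu free: 09:15-09:30, 09:45-11:30, 14:00-14:30.
Ravi free: 09:00-13:15 (invert busy blocks within the working day).
Kira free: 08:15-10:15, 13:00-16:45.
Alice ∩ Ugo: 08:15-12:00.
Alice ∩ Ugo ∩ Wiremu: 09:15-09:30, 09:45-11:30.
Alice ∩ Ugo ∩ Wiremu ∩ Ravi: 09:15-09:30, 09:45-11:30.
Alice ∩ Ugo ∩ Wiremu ∩ Ravi ∩ Kira: 09:15-09:30, 09:45-10:15.
Those are the intersection windows.
No common window is at least 45 minutes long.

none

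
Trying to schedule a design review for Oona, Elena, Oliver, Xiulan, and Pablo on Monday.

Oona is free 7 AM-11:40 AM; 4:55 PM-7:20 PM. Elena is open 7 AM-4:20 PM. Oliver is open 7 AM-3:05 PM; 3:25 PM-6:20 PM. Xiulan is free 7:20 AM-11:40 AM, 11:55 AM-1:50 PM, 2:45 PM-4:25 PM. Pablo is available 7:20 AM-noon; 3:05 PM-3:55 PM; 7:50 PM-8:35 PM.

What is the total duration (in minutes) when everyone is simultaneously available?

Oona ∩ Elena: 07:00-11:40.
Oona ∩ Elena ∩ Oliver: 07:00-11:40.
Oona ∩ Elena ∩ Oliver ∩ Xiulan: 07:20-11:40.
Oona ∩ Elena ∩ Oliver ∩ Xiulan ∩ Pablo: 07:20-11:40.
That's a single block of 260 minutes.

260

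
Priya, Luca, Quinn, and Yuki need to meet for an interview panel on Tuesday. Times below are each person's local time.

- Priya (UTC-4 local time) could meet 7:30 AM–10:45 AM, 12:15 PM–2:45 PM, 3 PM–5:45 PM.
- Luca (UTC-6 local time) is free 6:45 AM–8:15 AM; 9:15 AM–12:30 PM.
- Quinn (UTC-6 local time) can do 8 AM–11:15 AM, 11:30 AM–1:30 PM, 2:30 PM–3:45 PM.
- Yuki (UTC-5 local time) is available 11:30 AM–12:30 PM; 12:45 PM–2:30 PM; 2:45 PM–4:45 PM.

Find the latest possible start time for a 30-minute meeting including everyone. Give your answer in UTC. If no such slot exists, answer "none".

18:00

Priya in UTC: 11:30-14:45, 16:15-18:45, 19:00-21:45 (add 4h to convert from UTC-4).
Luca in UTC: 12:45-14:15, 15:15-18:30 (add 6h to convert from UTC-6).
Quinn in UTC: 14:00-17:15, 17:30-19:30, 20:30-21:45 (add 6h to convert from UTC-6).
Yuki in UTC: 16:30-17:30, 17:45-19:30, 19:45-21:45 (add 5h to convert from UTC-5).
Priya ∩ Luca: 12:45-14:15, 16:15-18:30.
Priya ∩ Luca ∩ Quinn: 14:00-14:15, 16:15-17:15, 17:30-18:30.
Priya ∩ Luca ∩ Quinn ∩ Yuki: 16:30-17:15, 17:45-18:30.
Those are the intersection windows.
The last common window of at least 30 minutes is 17:45-18:30; a 30-minute meeting can start as late as 18:00 and still end by 18:30.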